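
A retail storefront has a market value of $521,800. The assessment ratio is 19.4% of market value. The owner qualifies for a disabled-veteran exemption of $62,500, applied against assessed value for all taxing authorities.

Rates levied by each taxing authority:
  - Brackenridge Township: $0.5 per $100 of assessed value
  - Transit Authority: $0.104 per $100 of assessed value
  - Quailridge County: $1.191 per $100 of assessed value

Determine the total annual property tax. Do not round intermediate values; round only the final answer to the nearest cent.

Assessed value = $521,800 × 0.194 = $101,229.2
Taxable value = $101,229.2 − $62,500 = $38,729.2
Brackenridge Township: $38,729.2 × 0.005 = $193.646
Transit Authority: $38,729.2 × 0.00104 = $40.278368
Quailridge County: $38,729.2 × 0.01191 = $461.264772
Total = $193.646 + $40.278368 + $461.264772 = $695.18914

$695.19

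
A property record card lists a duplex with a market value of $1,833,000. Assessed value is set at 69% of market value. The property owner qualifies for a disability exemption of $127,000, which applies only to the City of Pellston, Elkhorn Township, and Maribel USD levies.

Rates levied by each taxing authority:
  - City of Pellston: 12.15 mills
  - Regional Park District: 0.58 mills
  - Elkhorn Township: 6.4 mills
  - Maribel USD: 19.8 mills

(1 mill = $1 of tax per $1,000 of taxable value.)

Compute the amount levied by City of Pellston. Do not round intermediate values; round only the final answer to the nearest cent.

$13,823.91

Assessed value = $1,833,000 × 0.69 = $1,264,770
City of Pellston taxable value = $1,264,770 − $127,000 = $1,137,770
City of Pellston levy = $1,137,770 × 0.01215 = $13,823.9055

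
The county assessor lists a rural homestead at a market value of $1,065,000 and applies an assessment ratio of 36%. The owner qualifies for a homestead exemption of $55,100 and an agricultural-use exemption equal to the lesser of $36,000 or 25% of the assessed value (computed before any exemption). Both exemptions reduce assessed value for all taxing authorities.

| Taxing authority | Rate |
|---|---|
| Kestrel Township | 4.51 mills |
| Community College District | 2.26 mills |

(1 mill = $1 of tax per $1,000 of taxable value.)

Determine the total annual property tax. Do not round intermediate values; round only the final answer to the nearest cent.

Assessed value = $1,065,000 × 0.36 = $383,400
Agricultural-use exemption = min($36,000, 25% × $383,400) = min($36,000, $95,850) = $36,000 (dollar cap binds)
Taxable value = $383,400 − $55,100 − $36,000 = $292,300
Kestrel Township: $292,300 × 0.00451 = $1,318.273
Community College District: $292,300 × 0.00226 = $660.598
Total = $1,978.871

$1,978.87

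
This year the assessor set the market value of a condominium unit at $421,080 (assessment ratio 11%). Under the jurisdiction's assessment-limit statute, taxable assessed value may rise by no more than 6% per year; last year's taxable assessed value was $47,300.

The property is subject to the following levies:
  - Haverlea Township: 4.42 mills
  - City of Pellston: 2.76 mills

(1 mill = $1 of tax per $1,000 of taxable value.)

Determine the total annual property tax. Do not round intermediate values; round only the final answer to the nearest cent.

$332.57

Uncapped assessed value = $421,080 × 0.11 = $46,318.8
Cap limit = $47,300 × 1.06 = $50,138
Taxable assessed value = min($46,318.8, $50,138) = $46,318.8 (cap does not bind)
Haverlea Township: $46,318.8 × 0.00442 = $204.729096
City of Pellston: $46,318.8 × 0.00276 = $127.839888
Total = $332.568984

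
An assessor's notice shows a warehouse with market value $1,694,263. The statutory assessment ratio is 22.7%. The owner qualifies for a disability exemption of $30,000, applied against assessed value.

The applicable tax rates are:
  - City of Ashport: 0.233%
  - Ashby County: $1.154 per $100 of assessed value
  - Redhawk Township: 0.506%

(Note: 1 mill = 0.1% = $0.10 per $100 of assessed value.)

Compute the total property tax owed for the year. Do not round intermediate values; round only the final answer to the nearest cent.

Assessed value = $1,694,263 × 0.227 = $384,597.701
Taxable value = $384,597.701 − $30,000 = $354,597.701
City of Ashport: $354,597.701 × 0.00233 = $826.21264333
Ashby County: $354,597.701 × 0.01154 = $4,092.05746954
Redhawk Township: $354,597.701 × 0.00506 = $1,794.26436706
Total = $6,712.53447993

$6,712.53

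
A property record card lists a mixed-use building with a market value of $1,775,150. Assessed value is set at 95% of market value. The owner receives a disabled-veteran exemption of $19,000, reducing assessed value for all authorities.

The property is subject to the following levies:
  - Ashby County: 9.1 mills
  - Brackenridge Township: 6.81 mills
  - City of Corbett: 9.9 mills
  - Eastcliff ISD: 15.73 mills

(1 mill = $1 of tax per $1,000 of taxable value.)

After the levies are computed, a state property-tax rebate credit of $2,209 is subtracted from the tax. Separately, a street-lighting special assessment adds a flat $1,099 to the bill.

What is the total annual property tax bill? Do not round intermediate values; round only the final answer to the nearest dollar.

Assessed value = $1,775,150 × 0.95 = $1,686,392.5
Taxable value = $1,686,392.5 − $19,000 = $1,667,392.5
Ashby County: $1,667,392.5 × 0.0091 = $15,173.27175
Brackenridge Township: $1,667,392.5 × 0.00681 = $11,354.942925
City of Corbett: $1,667,392.5 × 0.0099 = $16,507.18575
Eastcliff ISD: $1,667,392.5 × 0.01573 = $26,228.084025
Levies subtotal = $69,263.48445
After credit = $69,263.48445 − $2,209 = $67,054.48445
Total = $67,054.48445 + $1,099 = $68,153.48445

$68,153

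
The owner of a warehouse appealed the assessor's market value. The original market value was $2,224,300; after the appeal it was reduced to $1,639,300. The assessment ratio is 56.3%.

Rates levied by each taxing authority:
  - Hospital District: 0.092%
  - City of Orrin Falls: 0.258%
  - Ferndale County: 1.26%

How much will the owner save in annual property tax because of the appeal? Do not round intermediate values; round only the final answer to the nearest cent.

$5,302.62

Old assessed value = $2,224,300 × 0.563 = $1,252,280.9
New assessed value = $1,639,300 × 0.563 = $922,925.9
Combined rate = 0.00092 + 0.00258 + 0.0126 = 0.0161
Old tax = $1,252,280.9 × 0.0161 = $20,161.72249
New tax = $922,925.9 × 0.0161 = $14,859.10699
Reduction = $20,161.72249 − $14,859.10699 = $5,302.6155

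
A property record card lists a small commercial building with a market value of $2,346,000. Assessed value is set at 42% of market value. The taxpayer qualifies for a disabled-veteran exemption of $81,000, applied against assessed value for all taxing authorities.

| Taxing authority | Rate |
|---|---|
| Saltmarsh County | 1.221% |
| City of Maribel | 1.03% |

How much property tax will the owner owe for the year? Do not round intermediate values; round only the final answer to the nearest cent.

$20,356.24

Assessed value = $2,346,000 × 0.42 = $985,320
Taxable value = $985,320 − $81,000 = $904,320
Saltmarsh County: $904,320 × 0.01221 = $11,041.7472
City of Maribel: $904,320 × 0.0103 = $9,314.496
Total = $11,041.7472 + $9,314.496 = $20,356.2432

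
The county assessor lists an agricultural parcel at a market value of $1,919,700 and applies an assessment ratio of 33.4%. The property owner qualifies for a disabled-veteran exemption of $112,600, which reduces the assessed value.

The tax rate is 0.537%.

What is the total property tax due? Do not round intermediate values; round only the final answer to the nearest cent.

$2,838.47

Assessed value = $1,919,700 × 0.334 = $641,179.8
Taxable value = $641,179.8 − $112,600 = $528,579.8
Tax = $528,579.8 × 0.00537 = $2,838.473526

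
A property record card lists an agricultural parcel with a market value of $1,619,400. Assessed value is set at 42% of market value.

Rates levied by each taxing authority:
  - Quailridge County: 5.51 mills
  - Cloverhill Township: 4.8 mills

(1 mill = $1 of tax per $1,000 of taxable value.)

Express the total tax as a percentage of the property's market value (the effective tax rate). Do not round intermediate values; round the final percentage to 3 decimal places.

0.433%

Assessed value = $1,619,400 × 0.42 = $680,148
Quailridge County: $680,148 × 0.00551 = $3,747.61548
Cloverhill Township: $680,148 × 0.0048 = $3,264.7104
Total tax = $7,012.32588
Effective rate = $7,012.32588 ÷ $1,619,400 = 0.433% of market value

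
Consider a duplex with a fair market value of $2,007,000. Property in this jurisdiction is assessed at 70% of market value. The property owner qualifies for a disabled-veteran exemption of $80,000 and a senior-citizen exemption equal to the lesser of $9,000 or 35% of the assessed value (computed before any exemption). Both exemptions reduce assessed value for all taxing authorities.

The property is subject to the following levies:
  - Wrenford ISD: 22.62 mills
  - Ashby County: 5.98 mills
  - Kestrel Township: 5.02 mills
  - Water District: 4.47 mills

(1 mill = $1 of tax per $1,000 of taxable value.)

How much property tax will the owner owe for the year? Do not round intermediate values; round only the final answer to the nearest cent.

$50,122.63

Assessed value = $2,007,000 × 0.7 = $1,404,900
Senior-citizen exemption = min($9,000, 35% × $1,404,900) = min($9,000, $491,715) = $9,000 (dollar cap binds)
Taxable value = $1,404,900 − $80,000 − $9,000 = $1,315,900
Wrenford ISD: $1,315,900 × 0.02262 = $29,765.658
Ashby County: $1,315,900 × 0.00598 = $7,869.082
Kestrel Township: $1,315,900 × 0.00502 = $6,605.818
Water District: $1,315,900 × 0.00447 = $5,882.073
Total = $50,122.631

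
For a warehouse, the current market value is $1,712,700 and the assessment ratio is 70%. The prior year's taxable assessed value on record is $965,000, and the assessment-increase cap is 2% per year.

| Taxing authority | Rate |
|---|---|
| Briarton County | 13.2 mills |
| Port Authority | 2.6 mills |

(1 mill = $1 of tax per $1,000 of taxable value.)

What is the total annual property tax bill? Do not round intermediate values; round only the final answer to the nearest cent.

Uncapped assessed value = $1,712,700 × 0.7 = $1,198,890
Cap limit = $965,000 × 1.02 = $984,300
Taxable assessed value = min($1,198,890, $984,300) = $984,300 (cap binds)
Briarton County: $984,300 × 0.0132 = $12,992.76
Port Authority: $984,300 × 0.0026 = $2,559.18
Total = $15,551.94

$15,551.94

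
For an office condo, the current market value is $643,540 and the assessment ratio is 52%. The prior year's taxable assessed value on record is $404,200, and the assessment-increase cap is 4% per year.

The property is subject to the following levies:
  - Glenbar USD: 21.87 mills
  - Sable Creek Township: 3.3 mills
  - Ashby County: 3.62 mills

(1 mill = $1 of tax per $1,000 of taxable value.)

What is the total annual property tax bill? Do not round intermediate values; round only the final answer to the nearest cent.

$9,634.31

Uncapped assessed value = $643,540 × 0.52 = $334,640.8
Cap limit = $404,200 × 1.04 = $420,368
Taxable assessed value = min($334,640.8, $420,368) = $334,640.8 (cap does not bind)
Glenbar USD: $334,640.8 × 0.02187 = $7,318.594296
Sable Creek Township: $334,640.8 × 0.0033 = $1,104.31464
Ashby County: $334,640.8 × 0.00362 = $1,211.399696
Total = $9,634.308632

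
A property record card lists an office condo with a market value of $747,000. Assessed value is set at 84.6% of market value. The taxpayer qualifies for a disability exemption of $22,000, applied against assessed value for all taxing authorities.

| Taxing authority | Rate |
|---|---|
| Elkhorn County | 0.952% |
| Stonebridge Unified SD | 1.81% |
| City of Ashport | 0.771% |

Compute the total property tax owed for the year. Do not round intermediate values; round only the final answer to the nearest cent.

Assessed value = $747,000 × 0.846 = $631,962
Taxable value = $631,962 − $22,000 = $609,962
Elkhorn County: $609,962 × 0.00952 = $5,806.83824
Stonebridge Unified SD: $609,962 × 0.0181 = $11,040.3122
City of Ashport: $609,962 × 0.00771 = $4,702.80702
Total = $5,806.83824 + $11,040.3122 + $4,702.80702 = $21,549.95746

$21,549.96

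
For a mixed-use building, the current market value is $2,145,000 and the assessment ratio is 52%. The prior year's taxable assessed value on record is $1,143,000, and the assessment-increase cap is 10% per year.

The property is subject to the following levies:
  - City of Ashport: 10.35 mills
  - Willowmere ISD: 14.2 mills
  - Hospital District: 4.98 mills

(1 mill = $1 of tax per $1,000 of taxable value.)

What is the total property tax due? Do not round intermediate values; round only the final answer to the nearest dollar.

Uncapped assessed value = $2,145,000 × 0.52 = $1,115,400
Cap limit = $1,143,000 × 1.1 = $1,257,300
Taxable assessed value = min($1,115,400, $1,257,300) = $1,115,400 (cap does not bind)
City of Ashport: $1,115,400 × 0.01035 = $11,544.39
Willowmere ISD: $1,115,400 × 0.0142 = $15,838.68
Hospital District: $1,115,400 × 0.00498 = $5,554.692
Total = $32,937.762

$32,938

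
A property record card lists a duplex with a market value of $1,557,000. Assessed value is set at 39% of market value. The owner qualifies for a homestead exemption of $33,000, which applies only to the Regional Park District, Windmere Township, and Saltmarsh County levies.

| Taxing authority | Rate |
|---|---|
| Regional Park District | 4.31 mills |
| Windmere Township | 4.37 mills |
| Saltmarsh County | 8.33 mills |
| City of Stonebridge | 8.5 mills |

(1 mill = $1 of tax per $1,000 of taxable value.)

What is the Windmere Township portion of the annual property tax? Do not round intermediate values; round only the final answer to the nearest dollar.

Assessed value = $1,557,000 × 0.39 = $607,230
Windmere Township taxable value = $607,230 − $33,000 = $574,230
Windmere Township levy = $574,230 × 0.00437 = $2,509.3851

$2,509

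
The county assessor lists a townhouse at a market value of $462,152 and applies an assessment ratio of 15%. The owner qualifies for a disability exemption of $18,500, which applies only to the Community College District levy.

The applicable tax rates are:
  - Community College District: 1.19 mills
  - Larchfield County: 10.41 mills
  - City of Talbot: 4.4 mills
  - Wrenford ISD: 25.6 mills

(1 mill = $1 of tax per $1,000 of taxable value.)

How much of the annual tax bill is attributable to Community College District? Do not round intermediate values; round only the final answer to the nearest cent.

$60.48

Assessed value = $462,152 × 0.15 = $69,322.8
Community College District taxable value = $69,322.8 − $18,500 = $50,822.8
Community College District levy = $50,822.8 × 0.00119 = $60.479132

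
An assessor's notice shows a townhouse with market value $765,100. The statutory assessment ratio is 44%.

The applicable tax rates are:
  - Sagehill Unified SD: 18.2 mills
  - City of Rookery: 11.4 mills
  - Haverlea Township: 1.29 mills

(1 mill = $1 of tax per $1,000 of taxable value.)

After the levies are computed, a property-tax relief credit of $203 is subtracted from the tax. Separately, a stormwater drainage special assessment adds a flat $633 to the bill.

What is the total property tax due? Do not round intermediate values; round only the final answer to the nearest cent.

Assessed value = $765,100 × 0.44 = $336,644
Sagehill Unified SD: $336,644 × 0.0182 = $6,126.9208
City of Rookery: $336,644 × 0.0114 = $3,837.7416
Haverlea Township: $336,644 × 0.00129 = $434.27076
Levies subtotal = $10,398.93316
After credit = $10,398.93316 − $203 = $10,195.93316
Total = $10,195.93316 + $633 = $10,828.93316

$10,828.93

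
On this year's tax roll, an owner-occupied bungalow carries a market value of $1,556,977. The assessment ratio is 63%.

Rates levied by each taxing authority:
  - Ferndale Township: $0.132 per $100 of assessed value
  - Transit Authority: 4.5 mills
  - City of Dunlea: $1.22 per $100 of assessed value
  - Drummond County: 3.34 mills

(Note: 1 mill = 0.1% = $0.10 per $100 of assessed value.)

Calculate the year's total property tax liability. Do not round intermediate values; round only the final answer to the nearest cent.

Assessed value = $1,556,977 × 0.63 = $980,895.51
Ferndale Township: $980,895.51 × 0.00132 = $1,294.7820732
Transit Authority: $980,895.51 × 0.0045 = $4,414.029795
City of Dunlea: $980,895.51 × 0.0122 = $11,966.925222
Drummond County: $980,895.51 × 0.00334 = $3,276.1910034
Total = $20,951.9280936

$20,951.93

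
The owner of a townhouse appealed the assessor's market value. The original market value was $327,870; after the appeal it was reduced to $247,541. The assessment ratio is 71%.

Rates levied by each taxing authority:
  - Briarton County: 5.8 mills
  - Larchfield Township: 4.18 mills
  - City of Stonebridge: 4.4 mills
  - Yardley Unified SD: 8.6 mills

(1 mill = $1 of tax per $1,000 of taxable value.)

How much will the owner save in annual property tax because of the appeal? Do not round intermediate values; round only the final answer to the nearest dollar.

Old assessed value = $327,870 × 0.71 = $232,787.7
New assessed value = $247,541 × 0.71 = $175,754.11
Combined rate = 0.0058 + 0.00418 + 0.0044 + 0.0086 = 0.02298
Old tax = $232,787.7 × 0.02298 = $5,349.461346
New tax = $175,754.11 × 0.02298 = $4,038.8294478
Reduction = $5,349.461346 − $4,038.8294478 = $1,310.6318982

$1,311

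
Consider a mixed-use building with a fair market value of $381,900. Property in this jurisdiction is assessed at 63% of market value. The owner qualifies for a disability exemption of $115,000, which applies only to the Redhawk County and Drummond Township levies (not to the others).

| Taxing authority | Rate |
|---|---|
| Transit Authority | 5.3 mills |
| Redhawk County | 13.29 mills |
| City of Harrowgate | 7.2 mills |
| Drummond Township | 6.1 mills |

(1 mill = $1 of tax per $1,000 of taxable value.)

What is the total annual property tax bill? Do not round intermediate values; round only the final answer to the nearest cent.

Assessed value = $381,900 × 0.63 = $240,597
Transit Authority: $240,597 × 0.0053 = $1,275.1641
Redhawk County: ($240,597 − $115,000) × 0.01329 = $125,597 × 0.01329 = $1,669.18413
City of Harrowgate: $240,597 × 0.0072 = $1,732.2984
Drummond Township: ($240,597 − $115,000) × 0.0061 = $125,597 × 0.0061 = $766.1417
Total = $5,442.78833

$5,442.79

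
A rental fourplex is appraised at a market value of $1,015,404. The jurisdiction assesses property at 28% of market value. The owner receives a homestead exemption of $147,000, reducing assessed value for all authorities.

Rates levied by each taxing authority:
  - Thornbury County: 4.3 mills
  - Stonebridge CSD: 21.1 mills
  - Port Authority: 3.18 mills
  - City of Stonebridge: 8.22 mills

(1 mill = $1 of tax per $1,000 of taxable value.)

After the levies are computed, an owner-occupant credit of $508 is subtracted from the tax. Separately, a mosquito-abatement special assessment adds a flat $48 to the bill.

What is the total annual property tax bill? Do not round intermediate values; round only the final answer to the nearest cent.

$4,593.12

Assessed value = $1,015,404 × 0.28 = $284,313.12
Taxable value = $284,313.12 − $147,000 = $137,313.12
Thornbury County: $137,313.12 × 0.0043 = $590.446416
Stonebridge CSD: $137,313.12 × 0.0211 = $2,897.306832
Port Authority: $137,313.12 × 0.00318 = $436.6557216
City of Stonebridge: $137,313.12 × 0.00822 = $1,128.7138464
Levies subtotal = $5,053.122816
After credit = $5,053.122816 − $508 = $4,545.122816
Total = $4,545.122816 + $48 = $4,593.122816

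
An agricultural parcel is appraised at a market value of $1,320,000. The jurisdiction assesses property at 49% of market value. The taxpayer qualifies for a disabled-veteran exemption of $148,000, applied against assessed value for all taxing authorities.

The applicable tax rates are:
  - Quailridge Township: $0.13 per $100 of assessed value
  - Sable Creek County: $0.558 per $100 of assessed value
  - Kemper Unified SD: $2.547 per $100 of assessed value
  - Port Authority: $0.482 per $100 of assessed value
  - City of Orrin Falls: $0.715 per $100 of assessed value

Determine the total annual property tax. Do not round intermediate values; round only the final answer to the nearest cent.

Assessed value = $1,320,000 × 0.49 = $646,800
Taxable value = $646,800 − $148,000 = $498,800
Quailridge Township: $498,800 × 0.0013 = $648.44
Sable Creek County: $498,800 × 0.00558 = $2,783.304
Kemper Unified SD: $498,800 × 0.02547 = $12,704.436
Port Authority: $498,800 × 0.00482 = $2,404.216
City of Orrin Falls: $498,800 × 0.00715 = $3,566.42
Total = $648.44 + $2,783.304 + $12,704.436 + $2,404.216 + $3,566.42 = $22,106.816

$22,106.82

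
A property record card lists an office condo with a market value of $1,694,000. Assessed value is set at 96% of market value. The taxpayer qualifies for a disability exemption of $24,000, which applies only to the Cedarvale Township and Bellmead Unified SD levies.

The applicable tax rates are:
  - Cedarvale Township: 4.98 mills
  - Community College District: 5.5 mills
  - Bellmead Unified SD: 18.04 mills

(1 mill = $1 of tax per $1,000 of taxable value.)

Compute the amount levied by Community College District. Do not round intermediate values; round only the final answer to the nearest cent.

$8,944.32

Assessed value = $1,694,000 × 0.96 = $1,626,240
Community College District taxable value = $1,626,240 (exemption does not apply)
Community College District levy = $1,626,240 × 0.0055 = $8,944.32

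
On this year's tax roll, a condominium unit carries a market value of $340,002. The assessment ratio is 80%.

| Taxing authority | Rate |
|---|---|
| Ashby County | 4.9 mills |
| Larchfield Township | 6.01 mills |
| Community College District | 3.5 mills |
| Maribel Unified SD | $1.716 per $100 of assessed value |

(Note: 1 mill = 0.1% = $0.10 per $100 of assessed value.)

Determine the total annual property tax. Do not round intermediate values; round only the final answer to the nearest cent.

$8,587.09

Assessed value = $340,002 × 0.8 = $272,001.6
Ashby County: $272,001.6 × 0.0049 = $1,332.80784
Larchfield Township: $272,001.6 × 0.00601 = $1,634.729616
Community College District: $272,001.6 × 0.0035 = $952.0056
Maribel Unified SD: $272,001.6 × 0.01716 = $4,667.547456
Total = $8,587.090512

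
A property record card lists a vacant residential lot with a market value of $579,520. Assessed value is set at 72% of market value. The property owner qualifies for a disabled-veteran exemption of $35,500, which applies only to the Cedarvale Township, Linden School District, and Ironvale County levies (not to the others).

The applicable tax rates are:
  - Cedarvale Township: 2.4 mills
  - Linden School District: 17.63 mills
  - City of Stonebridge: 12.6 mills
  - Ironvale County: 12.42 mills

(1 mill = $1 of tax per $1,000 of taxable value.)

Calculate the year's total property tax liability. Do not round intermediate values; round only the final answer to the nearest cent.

$17,645.34

Assessed value = $579,520 × 0.72 = $417,254.4
Cedarvale Township: ($417,254.4 − $35,500) × 0.0024 = $381,754.4 × 0.0024 = $916.21056
Linden School District: ($417,254.4 − $35,500) × 0.01763 = $381,754.4 × 0.01763 = $6,730.330072
City of Stonebridge: $417,254.4 × 0.0126 = $5,257.40544
Ironvale County: ($417,254.4 − $35,500) × 0.01242 = $381,754.4 × 0.01242 = $4,741.389648
Total = $17,645.33572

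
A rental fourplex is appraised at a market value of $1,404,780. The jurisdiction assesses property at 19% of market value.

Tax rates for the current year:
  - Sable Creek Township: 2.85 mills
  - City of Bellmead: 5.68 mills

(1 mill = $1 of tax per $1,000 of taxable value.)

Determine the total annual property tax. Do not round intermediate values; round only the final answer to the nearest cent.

Assessed value = $1,404,780 × 0.19 = $266,908.2
Sable Creek Township: $266,908.2 × 0.00285 = $760.68837
City of Bellmead: $266,908.2 × 0.00568 = $1,516.038576
Total = $760.68837 + $1,516.038576 = $2,276.726946

$2,276.73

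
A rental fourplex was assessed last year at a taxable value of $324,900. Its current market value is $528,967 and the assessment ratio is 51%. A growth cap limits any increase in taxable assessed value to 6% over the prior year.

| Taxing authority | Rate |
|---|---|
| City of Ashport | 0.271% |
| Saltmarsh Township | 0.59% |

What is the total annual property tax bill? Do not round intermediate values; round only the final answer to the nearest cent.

Uncapped assessed value = $528,967 × 0.51 = $269,773.17
Cap limit = $324,900 × 1.06 = $344,394
Taxable assessed value = min($269,773.17, $344,394) = $269,773.17 (cap does not bind)
City of Ashport: $269,773.17 × 0.00271 = $731.0852907
Saltmarsh Township: $269,773.17 × 0.0059 = $1,591.661703
Total = $2,322.7469937

$2,322.75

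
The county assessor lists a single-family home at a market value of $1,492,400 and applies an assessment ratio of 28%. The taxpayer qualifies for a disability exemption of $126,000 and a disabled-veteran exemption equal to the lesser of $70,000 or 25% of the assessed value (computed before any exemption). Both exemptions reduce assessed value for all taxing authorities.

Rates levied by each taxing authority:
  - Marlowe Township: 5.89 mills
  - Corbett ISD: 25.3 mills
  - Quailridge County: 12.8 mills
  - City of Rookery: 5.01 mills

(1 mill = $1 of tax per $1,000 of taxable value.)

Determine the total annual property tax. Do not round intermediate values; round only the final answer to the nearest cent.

Assessed value = $1,492,400 × 0.28 = $417,872
Disabled-veteran exemption = min($70,000, 25% × $417,872) = min($70,000, $104,468) = $70,000 (dollar cap binds)
Taxable value = $417,872 − $126,000 − $70,000 = $221,872
Marlowe Township: $221,872 × 0.00589 = $1,306.82608
Corbett ISD: $221,872 × 0.0253 = $5,613.3616
Quailridge County: $221,872 × 0.0128 = $2,839.9616
City of Rookery: $221,872 × 0.00501 = $1,111.57872
Total = $10,871.728

$10,871.73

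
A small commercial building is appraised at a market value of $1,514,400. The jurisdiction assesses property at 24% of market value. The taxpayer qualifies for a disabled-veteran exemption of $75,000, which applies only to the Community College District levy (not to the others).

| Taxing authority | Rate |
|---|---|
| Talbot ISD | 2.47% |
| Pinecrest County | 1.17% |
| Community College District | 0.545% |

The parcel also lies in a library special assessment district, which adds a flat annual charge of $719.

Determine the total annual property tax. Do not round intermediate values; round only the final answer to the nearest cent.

$15,520.88

Assessed value = $1,514,400 × 0.24 = $363,456
Talbot ISD: $363,456 × 0.0247 = $8,977.3632
Pinecrest County: $363,456 × 0.0117 = $4,252.4352
Community College District: ($363,456 − $75,000) × 0.00545 = $288,456 × 0.00545 = $1,572.0852
Levies subtotal = $14,801.8836
Total = $14,801.8836 + $719 = $15,520.8836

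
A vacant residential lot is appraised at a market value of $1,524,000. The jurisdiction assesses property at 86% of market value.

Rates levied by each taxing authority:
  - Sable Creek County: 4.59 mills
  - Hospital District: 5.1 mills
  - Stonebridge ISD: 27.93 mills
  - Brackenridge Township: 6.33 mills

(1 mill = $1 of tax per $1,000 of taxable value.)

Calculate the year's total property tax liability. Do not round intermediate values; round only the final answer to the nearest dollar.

$57,603

Assessed value = $1,524,000 × 0.86 = $1,310,640
Sable Creek County: $1,310,640 × 0.00459 = $6,015.8376
Hospital District: $1,310,640 × 0.0051 = $6,684.264
Stonebridge ISD: $1,310,640 × 0.02793 = $36,606.1752
Brackenridge Township: $1,310,640 × 0.00633 = $8,296.3512
Total = $6,015.8376 + $6,684.264 + $36,606.1752 + $8,296.3512 = $57,602.628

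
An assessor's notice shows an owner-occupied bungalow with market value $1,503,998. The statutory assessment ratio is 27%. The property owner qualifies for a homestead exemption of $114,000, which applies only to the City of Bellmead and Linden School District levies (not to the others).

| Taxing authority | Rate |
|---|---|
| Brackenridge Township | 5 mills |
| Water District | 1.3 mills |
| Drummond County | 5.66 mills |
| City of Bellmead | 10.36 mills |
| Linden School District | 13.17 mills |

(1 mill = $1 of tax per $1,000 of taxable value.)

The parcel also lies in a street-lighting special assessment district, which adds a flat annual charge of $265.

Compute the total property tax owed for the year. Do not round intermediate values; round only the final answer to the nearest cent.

$11,994.34

Assessed value = $1,503,998 × 0.27 = $406,079.46
Brackenridge Township: $406,079.46 × 0.005 = $2,030.3973
Water District: $406,079.46 × 0.0013 = $527.903298
Drummond County: $406,079.46 × 0.00566 = $2,298.4097436
City of Bellmead: ($406,079.46 − $114,000) × 0.01036 = $292,079.46 × 0.01036 = $3,025.9432056
Linden School District: ($406,079.46 − $114,000) × 0.01317 = $292,079.46 × 0.01317 = $3,846.6864882
Levies subtotal = $11,729.3400354
Total = $11,729.3400354 + $265 = $11,994.3400354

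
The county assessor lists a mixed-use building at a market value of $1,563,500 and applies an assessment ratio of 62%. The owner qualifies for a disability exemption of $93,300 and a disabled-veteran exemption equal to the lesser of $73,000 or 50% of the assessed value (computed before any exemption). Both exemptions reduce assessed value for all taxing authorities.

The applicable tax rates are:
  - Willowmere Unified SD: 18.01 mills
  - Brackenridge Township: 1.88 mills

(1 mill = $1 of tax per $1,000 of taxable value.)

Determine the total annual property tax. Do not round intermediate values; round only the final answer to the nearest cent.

Assessed value = $1,563,500 × 0.62 = $969,370
Disabled-veteran exemption = min($73,000, 50% × $969,370) = min($73,000, $484,685) = $73,000 (dollar cap binds)
Taxable value = $969,370 − $93,300 − $73,000 = $803,070
Willowmere Unified SD: $803,070 × 0.01801 = $14,463.2907
Brackenridge Township: $803,070 × 0.00188 = $1,509.7716
Total = $15,973.0623

$15,973.06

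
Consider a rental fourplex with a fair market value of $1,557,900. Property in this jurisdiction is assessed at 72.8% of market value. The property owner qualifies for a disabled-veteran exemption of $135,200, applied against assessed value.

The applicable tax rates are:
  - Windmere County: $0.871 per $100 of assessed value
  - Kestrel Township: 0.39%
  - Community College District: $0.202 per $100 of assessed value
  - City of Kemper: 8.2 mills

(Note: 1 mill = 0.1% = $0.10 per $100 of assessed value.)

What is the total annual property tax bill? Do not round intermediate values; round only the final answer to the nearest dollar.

$22,806

Assessed value = $1,557,900 × 0.728 = $1,134,151.2
Taxable value = $1,134,151.2 − $135,200 = $998,951.2
Windmere County: $998,951.2 × 0.00871 = $8,700.864952
Kestrel Township: $998,951.2 × 0.0039 = $3,895.90968
Community College District: $998,951.2 × 0.00202 = $2,017.881424
City of Kemper: $998,951.2 × 0.0082 = $8,191.39984
Total = $22,806.055896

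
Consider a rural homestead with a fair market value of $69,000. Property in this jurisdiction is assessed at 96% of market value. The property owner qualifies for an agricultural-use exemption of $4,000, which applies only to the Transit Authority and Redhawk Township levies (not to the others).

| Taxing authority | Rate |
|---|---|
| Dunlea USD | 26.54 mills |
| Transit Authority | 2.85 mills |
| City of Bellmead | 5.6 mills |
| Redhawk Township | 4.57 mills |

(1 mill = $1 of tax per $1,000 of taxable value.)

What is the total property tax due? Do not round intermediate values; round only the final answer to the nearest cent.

$2,590.77

Assessed value = $69,000 × 0.96 = $66,240
Dunlea USD: $66,240 × 0.02654 = $1,758.0096
Transit Authority: ($66,240 − $4,000) × 0.00285 = $62,240 × 0.00285 = $177.384
City of Bellmead: $66,240 × 0.0056 = $370.944
Redhawk Township: ($66,240 − $4,000) × 0.00457 = $62,240 × 0.00457 = $284.4368
Total = $2,590.7744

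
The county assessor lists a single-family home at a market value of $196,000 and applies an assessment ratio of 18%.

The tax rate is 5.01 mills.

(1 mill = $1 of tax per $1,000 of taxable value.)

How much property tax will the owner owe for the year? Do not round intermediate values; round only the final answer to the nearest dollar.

Assessed value = $196,000 × 0.18 = $35,280
Tax = $35,280 × 0.00501 = $176.7528

$177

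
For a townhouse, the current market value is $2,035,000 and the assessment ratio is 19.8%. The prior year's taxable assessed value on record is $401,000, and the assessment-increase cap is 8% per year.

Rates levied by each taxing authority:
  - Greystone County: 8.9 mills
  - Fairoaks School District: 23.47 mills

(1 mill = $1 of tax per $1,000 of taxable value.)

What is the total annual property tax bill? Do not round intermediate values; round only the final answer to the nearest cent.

Uncapped assessed value = $2,035,000 × 0.198 = $402,930
Cap limit = $401,000 × 1.08 = $433,080
Taxable assessed value = min($402,930, $433,080) = $402,930 (cap does not bind)
Greystone County: $402,930 × 0.0089 = $3,586.077
Fairoaks School District: $402,930 × 0.02347 = $9,456.7671
Total = $13,042.8441

$13,042.84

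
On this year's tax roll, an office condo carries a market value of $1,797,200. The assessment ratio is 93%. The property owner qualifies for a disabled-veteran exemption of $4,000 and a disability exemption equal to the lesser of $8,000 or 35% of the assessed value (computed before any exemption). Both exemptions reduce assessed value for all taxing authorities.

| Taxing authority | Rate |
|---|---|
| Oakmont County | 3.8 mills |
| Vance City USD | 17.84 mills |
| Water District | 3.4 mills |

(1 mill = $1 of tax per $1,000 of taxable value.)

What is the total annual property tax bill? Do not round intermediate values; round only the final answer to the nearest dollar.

Assessed value = $1,797,200 × 0.93 = $1,671,396
Disability exemption = min($8,000, 35% × $1,671,396) = min($8,000, $584,988.6) = $8,000 (dollar cap binds)
Taxable value = $1,671,396 − $4,000 − $8,000 = $1,659,396
Oakmont County: $1,659,396 × 0.0038 = $6,305.7048
Vance City USD: $1,659,396 × 0.01784 = $29,603.62464
Water District: $1,659,396 × 0.0034 = $5,641.9464
Total = $41,551.27584

$41,551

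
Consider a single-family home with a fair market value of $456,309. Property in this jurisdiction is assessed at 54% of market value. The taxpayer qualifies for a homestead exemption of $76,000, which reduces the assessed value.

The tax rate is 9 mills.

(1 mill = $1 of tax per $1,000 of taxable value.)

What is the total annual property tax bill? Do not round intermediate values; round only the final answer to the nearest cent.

$1,533.66

Assessed value = $456,309 × 0.54 = $246,406.86
Taxable value = $246,406.86 − $76,000 = $170,406.86
Tax = $170,406.86 × 0.009 = $1,533.66174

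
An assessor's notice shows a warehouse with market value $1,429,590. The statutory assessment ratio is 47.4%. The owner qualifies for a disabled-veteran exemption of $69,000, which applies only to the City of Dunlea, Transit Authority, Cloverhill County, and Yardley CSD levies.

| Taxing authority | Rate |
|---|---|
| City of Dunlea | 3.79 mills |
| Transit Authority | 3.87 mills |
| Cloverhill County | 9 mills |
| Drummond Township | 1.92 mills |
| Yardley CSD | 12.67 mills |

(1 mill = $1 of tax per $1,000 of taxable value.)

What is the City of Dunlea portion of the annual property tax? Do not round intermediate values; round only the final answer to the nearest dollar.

$2,307

Assessed value = $1,429,590 × 0.474 = $677,625.66
City of Dunlea taxable value = $677,625.66 − $69,000 = $608,625.66
City of Dunlea levy = $608,625.66 × 0.00379 = $2,306.6912514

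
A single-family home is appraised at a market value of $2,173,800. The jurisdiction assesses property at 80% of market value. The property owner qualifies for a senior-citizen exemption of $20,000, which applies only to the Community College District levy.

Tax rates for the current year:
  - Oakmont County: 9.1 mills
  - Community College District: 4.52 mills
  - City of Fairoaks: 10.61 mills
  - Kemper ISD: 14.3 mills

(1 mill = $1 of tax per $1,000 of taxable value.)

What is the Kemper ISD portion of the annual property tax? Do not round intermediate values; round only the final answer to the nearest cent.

Assessed value = $2,173,800 × 0.8 = $1,739,040
Kemper ISD taxable value = $1,739,040 (exemption does not apply)
Kemper ISD levy = $1,739,040 × 0.0143 = $24,868.272

$24,868.27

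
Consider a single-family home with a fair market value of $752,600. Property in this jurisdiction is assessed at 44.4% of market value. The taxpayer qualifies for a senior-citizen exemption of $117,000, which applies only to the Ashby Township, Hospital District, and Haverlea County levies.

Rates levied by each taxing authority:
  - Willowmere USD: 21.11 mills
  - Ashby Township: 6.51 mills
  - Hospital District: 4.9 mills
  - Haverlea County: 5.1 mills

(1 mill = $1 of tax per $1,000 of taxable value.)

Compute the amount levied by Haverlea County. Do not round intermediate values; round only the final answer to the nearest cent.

Assessed value = $752,600 × 0.444 = $334,154.4
Haverlea County taxable value = $334,154.4 − $117,000 = $217,154.4
Haverlea County levy = $217,154.4 × 0.0051 = $1,107.48744

$1,107.49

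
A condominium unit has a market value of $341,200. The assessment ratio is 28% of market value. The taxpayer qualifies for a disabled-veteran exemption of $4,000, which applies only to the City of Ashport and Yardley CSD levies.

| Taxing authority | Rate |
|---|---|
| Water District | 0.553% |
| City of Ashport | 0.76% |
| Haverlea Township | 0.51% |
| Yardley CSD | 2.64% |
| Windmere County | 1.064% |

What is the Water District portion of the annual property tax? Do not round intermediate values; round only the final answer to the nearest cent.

$528.31

Assessed value = $341,200 × 0.28 = $95,536
Water District taxable value = $95,536 (exemption does not apply)
Water District levy = $95,536 × 0.00553 = $528.31408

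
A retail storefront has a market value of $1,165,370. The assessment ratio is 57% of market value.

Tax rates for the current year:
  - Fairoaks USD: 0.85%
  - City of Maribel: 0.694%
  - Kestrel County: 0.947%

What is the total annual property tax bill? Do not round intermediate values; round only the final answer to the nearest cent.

$16,546.74

Assessed value = $1,165,370 × 0.57 = $664,260.9
Fairoaks USD: $664,260.9 × 0.0085 = $5,646.21765
City of Maribel: $664,260.9 × 0.00694 = $4,609.970646
Kestrel County: $664,260.9 × 0.00947 = $6,290.550723
Total = $5,646.21765 + $4,609.970646 + $6,290.550723 = $16,546.739019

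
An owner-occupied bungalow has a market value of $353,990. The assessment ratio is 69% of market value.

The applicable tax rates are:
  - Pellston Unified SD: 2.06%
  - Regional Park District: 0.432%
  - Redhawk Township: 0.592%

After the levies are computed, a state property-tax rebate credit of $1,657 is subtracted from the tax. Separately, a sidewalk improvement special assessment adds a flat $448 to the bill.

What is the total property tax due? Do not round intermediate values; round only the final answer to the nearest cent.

Assessed value = $353,990 × 0.69 = $244,253.1
Pellston Unified SD: $244,253.1 × 0.0206 = $5,031.61386
Regional Park District: $244,253.1 × 0.00432 = $1,055.173392
Redhawk Township: $244,253.1 × 0.00592 = $1,445.978352
Levies subtotal = $7,532.765604
After credit = $7,532.765604 − $1,657 = $5,875.765604
Total = $5,875.765604 + $448 = $6,323.765604

$6,323.77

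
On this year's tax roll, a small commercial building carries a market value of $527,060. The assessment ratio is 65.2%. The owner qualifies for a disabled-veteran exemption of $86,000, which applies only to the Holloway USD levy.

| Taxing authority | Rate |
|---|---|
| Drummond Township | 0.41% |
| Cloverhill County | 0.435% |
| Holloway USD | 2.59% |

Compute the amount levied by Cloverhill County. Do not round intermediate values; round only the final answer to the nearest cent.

Assessed value = $527,060 × 0.652 = $343,643.12
Cloverhill County taxable value = $343,643.12 (exemption does not apply)
Cloverhill County levy = $343,643.12 × 0.00435 = $1,494.847572

$1,494.85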